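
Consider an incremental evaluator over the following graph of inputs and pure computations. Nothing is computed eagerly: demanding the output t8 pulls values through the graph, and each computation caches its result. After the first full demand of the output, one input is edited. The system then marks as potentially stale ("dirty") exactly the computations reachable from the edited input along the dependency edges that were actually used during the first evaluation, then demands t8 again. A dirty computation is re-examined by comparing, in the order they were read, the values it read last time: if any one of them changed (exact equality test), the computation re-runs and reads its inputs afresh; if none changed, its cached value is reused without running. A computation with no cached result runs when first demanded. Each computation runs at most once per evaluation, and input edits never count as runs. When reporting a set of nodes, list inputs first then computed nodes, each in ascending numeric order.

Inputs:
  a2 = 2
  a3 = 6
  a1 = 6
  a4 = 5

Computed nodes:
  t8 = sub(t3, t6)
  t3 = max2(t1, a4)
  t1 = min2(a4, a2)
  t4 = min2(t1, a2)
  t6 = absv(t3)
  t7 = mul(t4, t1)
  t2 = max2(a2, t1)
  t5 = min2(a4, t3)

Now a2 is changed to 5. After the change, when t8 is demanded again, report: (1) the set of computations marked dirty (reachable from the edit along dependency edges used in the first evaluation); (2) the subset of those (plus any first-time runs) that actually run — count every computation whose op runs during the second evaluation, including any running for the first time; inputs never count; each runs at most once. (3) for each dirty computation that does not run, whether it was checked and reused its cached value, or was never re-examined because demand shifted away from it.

Initial pass — values computed on the first demand:
  t1 = min2(5, 2) = 2
  t3 = max2(2, 5) = 5
  t6 = absv(5) = 5
  t8 = sub(5, 5) = 0

Second demand — change propagation:
  t1: re-runs because a2 2->5; new result 5.
  t3: re-runs because t1 2->5; new result 5 (unchanged).
  t6: re-examined; everything it read last time is the same (t3 unchanged) — cache 5 kept, no run.
  t8: re-examined; everything it read last time is the same (t3 unchanged, t6 unchanged) — cache 0 kept, no run.

The important point: t3 recomputes to an identical value, and the output ends up unchanged.

Dirty set: t1, t3, t6, t8.
Run set: t1, t3 (2 run).
Re-examined without running (cache reused): t6, t8.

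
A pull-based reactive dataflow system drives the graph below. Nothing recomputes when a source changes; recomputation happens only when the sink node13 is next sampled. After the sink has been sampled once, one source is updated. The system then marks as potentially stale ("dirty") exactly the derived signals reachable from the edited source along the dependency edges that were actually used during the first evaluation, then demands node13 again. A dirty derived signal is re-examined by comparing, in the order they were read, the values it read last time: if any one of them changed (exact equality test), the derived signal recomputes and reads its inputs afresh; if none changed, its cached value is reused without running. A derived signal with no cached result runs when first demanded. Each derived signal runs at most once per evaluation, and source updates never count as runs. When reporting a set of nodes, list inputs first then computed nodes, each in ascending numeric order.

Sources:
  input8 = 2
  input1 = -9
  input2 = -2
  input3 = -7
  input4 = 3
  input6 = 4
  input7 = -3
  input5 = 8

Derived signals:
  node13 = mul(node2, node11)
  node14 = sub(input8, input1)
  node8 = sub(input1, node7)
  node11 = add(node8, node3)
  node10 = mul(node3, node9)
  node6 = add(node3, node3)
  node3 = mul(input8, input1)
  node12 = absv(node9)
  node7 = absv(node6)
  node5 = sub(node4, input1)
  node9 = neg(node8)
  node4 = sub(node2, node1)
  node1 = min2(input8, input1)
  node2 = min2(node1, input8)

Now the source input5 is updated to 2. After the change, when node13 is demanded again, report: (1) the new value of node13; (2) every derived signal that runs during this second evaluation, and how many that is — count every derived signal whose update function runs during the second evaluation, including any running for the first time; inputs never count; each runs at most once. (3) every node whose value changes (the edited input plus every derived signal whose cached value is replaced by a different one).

First evaluation (everything demanded from the output):
  node1 = min2(2, -9) = -9
  node2 = min2(-9, 2) = -9
  node3 = mul(2, -9) = -18
  node6 = add(-18, -18) = -36
  node7 = absv(-36) = 36
  node8 = sub(-9, 36) = -45
  node11 = add(-45, -18) = -63
  node13 = mul(-9, -63) = 567

Propagation after the edit:
  input5 feeds no computation that the output demands — nothing is marked dirty and nothing runs.

Key observation: input5 is never demanded by the output, so the edit triggers no recomputation at all.

New value of node13: 567.
Derived signals that run: none — 0 in total.
Values that change: input5.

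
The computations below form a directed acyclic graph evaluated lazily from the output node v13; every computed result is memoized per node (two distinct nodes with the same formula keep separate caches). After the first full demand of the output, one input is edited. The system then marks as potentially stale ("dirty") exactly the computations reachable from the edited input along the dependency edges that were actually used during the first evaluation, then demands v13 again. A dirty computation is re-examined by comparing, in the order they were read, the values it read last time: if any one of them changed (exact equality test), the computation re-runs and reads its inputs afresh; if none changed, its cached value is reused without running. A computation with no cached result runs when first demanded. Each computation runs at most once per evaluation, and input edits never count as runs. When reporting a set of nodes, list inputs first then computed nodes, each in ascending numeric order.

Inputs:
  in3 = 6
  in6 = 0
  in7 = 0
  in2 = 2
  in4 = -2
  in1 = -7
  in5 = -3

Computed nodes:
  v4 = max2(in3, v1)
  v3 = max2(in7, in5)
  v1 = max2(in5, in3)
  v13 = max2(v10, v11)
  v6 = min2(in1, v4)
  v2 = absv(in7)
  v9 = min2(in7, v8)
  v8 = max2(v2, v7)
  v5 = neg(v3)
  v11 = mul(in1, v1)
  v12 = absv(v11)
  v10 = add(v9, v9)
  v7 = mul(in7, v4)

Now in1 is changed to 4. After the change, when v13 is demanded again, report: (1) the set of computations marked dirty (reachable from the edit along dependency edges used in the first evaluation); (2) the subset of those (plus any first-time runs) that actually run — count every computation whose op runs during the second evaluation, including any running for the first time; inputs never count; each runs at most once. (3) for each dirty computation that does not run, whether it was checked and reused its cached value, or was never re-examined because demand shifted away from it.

The edit dirties: v11, v13.
2 computations run: v11, v13.
No dirty computation escaped a run.

First demand of the output computes:
  v1 = max2(-3, 6) = 6
  v2 = absv(0) = 0
  v4 = max2(6, 6) = 6
  v7 = mul(0, 6) = 0
  v8 = max2(0, 0) = 0
  v9 = min2(0, 0) = 0
  v10 = add(0, 0) = 0
  v11 = mul(-7, 6) = -42
  v13 = max2(0, -42) = 0

After the edit, cleaning proceeds:
  v11: a read changed (in1 -7->4) — executes, giving 24.
  v13: a read changed (v11 -42->24) — executes, giving 24.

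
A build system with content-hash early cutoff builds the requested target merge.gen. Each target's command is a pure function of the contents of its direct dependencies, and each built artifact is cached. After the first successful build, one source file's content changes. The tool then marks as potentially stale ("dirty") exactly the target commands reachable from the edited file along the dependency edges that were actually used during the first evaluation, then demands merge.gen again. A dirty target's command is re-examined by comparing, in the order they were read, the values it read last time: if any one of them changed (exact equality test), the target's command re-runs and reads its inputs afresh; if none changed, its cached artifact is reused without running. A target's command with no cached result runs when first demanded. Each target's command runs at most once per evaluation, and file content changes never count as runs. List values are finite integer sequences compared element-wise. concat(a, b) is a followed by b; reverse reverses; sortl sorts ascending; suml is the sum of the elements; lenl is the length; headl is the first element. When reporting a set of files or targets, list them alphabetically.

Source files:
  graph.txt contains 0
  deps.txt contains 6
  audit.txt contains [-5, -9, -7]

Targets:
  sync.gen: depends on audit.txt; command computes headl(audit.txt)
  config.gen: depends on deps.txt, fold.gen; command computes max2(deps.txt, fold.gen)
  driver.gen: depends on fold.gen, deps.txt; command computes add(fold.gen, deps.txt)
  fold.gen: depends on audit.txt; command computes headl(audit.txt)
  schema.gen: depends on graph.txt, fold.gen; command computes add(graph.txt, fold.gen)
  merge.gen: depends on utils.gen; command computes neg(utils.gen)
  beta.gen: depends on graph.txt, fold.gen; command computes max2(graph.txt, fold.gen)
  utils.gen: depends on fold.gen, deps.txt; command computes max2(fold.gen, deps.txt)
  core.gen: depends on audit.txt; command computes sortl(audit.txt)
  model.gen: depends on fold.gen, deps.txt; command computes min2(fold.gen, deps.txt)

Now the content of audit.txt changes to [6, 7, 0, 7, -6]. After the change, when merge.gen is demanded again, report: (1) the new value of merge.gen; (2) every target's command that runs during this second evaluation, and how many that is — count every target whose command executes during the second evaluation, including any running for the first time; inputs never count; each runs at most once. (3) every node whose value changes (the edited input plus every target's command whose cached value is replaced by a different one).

First evaluation (everything demanded from the output):
  fold.gen = headl([-5, -9, -7]) = -5
  utils.gen = max2(-5, 6) = 6
  merge.gen = neg(6) = -6

Propagation after the edit:
  fold.gen: runs — audit.txt [-5, -9, -7]->[6, 7, 0, 7, -6]; result 6.
  utils.gen: runs — fold.gen -5->6; result 6 (same value as before).
  merge.gen: checked — values it read are unchanged (utils.gen unchanged); reused cached -6 without running.

Key observation: the change is absorbed at utils.gen — it re-runs but produces the same value, and the output's value is unchanged.

New value of merge.gen: -6.
Target commands that run: fold.gen, utils.gen — 2 in total.
Values that change: audit.txt, fold.gen.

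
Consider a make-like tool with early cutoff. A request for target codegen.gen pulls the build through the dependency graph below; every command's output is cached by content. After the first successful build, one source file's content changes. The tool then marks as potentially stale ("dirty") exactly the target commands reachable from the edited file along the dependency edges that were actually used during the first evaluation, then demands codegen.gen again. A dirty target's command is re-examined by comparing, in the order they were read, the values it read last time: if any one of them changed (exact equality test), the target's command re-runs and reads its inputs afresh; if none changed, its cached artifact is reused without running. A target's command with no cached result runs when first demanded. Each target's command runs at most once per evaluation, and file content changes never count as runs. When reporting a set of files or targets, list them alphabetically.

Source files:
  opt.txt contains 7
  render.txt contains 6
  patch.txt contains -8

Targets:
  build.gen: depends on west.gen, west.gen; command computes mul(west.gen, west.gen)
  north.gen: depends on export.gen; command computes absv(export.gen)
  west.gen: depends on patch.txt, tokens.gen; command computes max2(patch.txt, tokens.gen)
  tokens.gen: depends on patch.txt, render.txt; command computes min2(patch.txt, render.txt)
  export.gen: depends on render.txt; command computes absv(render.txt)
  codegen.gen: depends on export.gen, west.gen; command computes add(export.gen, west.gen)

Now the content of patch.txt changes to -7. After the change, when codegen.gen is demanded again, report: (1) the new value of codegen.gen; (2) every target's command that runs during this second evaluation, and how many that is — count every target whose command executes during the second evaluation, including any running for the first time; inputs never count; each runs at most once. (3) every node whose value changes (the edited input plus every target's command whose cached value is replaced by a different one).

First demand of the output computes:
  export.gen = absv(6) = 6
  tokens.gen = min2(-8, 6) = -8
  west.gen = max2(-8, -8) = -8
  codegen.gen = add(6, -8) = -2

After the edit, cleaning proceeds:
  tokens.gen: a read changed (patch.txt -8->-7) — executes, giving -7.
  west.gen: a read changed (patch.txt -8->-7; tokens.gen -8->-7) — executes, giving -7.
  codegen.gen: a read changed (west.gen -8->-7) — executes, giving -1.

Demanding codegen.gen again yields -1.
3 target commands run: codegen.gen, tokens.gen, west.gen.
The nodes whose values change: codegen.gen, patch.txt, tokens.gen, west.gen.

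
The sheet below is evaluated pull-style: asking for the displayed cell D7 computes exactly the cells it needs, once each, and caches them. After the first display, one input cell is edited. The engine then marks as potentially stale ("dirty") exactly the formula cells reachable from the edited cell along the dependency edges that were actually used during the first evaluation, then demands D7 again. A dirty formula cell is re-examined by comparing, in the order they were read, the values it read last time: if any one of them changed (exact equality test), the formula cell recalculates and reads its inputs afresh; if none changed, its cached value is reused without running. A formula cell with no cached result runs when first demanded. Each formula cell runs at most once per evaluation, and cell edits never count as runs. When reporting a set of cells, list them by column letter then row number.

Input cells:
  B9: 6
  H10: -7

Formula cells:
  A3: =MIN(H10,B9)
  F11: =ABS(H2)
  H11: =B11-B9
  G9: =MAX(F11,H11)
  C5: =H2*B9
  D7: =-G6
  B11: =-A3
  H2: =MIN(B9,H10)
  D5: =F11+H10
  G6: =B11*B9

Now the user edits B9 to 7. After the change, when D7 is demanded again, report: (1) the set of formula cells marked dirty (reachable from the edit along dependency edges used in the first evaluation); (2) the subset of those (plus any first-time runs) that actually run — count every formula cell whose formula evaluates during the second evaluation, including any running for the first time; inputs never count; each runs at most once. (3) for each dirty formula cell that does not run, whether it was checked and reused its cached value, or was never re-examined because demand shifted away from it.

The edit dirties: A3, B11, D7, G6.
3 formula cells run: A3, D7, G6.
Cache hits after checking: B11.
Note where the cutoff bites: B11 is checked, finds nothing changed, and keeps its cache.

First demand of the output computes:
  A3 = MIN(-7, 6) = -7
  B11 = -(-7) = 7
  G6 = 7 * 6 = 42
  D7 = -(42) = -42

After the edit, cleaning proceeds:
  A3: a read changed (B9 6->7) — executes, giving -7 — identical to its old value.
  B11: dirty, but its reads are unchanged (A3 unchanged); cached 7 stands.
  G6: a read changed (B9 6->7) — executes, giving 49.
  D7: a read changed (G6 42->49) — executes, giving -49.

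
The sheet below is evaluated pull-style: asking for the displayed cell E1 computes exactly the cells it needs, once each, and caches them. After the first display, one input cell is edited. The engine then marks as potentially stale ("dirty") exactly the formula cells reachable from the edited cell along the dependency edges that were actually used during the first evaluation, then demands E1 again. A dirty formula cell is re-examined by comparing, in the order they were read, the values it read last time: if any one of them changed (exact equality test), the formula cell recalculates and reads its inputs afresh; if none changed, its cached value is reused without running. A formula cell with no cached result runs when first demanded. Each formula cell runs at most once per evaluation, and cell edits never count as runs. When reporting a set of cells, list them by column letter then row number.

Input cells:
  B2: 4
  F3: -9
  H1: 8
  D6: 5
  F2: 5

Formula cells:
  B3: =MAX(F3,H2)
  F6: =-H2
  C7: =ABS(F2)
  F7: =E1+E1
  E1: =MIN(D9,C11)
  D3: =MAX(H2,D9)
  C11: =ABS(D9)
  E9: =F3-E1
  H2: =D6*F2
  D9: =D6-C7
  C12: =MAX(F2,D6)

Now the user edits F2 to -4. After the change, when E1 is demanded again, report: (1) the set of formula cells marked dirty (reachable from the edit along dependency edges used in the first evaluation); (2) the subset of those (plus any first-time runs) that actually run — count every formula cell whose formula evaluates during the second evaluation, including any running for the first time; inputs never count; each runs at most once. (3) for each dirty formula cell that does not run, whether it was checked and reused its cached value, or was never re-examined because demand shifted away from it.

First demand of the output computes:
  C7 = ABS(5) = 5
  D9 = 5 - 5 = 0
  C11 = ABS(0) = 0
  E1 = MIN(0, 0) = 0

After the edit, cleaning proceeds:
  C7: a read changed (F2 5->-4) — executes, giving 4.
  D9: a read changed (C7 5->4) — executes, giving 1.
  C11: a read changed (D9 0->1) — executes, giving 1.
  E1: a read changed (D9 0->1; C11 0->1) — executes, giving 1.

The edit dirties: C7, C11, D9, E1.
4 formula cells run: C7, C11, D9, E1.
No dirty formula cell escaped a run.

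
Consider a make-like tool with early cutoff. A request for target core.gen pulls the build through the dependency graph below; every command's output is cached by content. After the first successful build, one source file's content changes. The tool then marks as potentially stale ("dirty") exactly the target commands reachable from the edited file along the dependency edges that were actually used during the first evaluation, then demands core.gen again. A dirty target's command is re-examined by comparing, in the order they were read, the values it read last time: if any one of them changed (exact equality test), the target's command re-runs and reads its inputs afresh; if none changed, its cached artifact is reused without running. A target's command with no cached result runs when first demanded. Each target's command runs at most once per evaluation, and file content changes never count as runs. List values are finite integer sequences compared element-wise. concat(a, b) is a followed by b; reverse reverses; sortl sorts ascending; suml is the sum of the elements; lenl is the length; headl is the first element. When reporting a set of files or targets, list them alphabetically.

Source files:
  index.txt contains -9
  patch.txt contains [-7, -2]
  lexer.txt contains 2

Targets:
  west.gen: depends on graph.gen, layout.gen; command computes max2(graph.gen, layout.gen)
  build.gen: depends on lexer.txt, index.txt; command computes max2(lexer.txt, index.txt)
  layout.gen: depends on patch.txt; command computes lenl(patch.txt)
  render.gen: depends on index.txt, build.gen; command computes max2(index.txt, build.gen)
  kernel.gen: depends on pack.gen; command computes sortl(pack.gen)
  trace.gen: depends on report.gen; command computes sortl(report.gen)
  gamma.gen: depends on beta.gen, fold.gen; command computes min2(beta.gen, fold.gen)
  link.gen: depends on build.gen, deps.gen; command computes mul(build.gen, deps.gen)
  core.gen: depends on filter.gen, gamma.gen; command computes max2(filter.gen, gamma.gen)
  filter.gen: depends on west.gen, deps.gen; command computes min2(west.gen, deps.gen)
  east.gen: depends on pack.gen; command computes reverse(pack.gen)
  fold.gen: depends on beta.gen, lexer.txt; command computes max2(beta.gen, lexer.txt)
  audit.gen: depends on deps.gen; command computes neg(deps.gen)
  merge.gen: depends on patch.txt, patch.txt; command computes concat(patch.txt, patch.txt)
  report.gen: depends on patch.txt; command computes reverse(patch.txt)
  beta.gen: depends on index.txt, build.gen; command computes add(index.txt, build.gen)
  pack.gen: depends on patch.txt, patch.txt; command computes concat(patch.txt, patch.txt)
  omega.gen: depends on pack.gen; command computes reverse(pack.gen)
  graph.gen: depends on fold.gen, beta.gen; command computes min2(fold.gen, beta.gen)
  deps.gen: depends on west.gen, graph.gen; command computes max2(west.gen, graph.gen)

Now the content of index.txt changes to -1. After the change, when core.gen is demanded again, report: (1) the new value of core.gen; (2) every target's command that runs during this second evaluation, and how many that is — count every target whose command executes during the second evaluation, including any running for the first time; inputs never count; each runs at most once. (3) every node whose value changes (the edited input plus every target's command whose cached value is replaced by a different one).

First demand of the output computes:
  build.gen = max2(2, -9) = 2
  beta.gen = add(-9, 2) = -7
  fold.gen = max2(-7, 2) = 2
  gamma.gen = min2(-7, 2) = -7
  graph.gen = min2(2, -7) = -7
  layout.gen = lenl([-7, -2]) = 2
  west.gen = max2(-7, 2) = 2
  deps.gen = max2(2, -7) = 2
  filter.gen = min2(2, 2) = 2
  core.gen = max2(2, -7) = 2

After the edit, cleaning proceeds:
  build.gen: a read changed (index.txt -9->-1) — executes, giving 2 — identical to its old value.
  beta.gen: a read changed (index.txt -9->-1) — executes, giving 1.
  fold.gen: a read changed (beta.gen -7->1) — executes, giving 2 — identical to its old value.
  gamma.gen: a read changed (beta.gen -7->1) — executes, giving 1.
  graph.gen: a read changed (beta.gen -7->1) — executes, giving 1.
  west.gen: a read changed (graph.gen -7->1) — executes, giving 2 — identical to its old value.
  deps.gen: a read changed (graph.gen -7->1) — executes, giving 2 — identical to its old value.
  filter.gen: dirty, but its reads are unchanged (west.gen unchanged, deps.gen unchanged); cached 2 stands.
  core.gen: a read changed (gamma.gen -7->1) — executes, giving 2 — identical to its old value.

Note where the cutoff bites: filter.gen is checked, finds nothing changed, and keeps its cache.

Demanding core.gen again yields 2.
8 target commands run: beta.gen, build.gen, core.gen, deps.gen, fold.gen, gamma.gen, graph.gen, west.gen.
The nodes whose values change: beta.gen, gamma.gen, graph.gen, index.txt.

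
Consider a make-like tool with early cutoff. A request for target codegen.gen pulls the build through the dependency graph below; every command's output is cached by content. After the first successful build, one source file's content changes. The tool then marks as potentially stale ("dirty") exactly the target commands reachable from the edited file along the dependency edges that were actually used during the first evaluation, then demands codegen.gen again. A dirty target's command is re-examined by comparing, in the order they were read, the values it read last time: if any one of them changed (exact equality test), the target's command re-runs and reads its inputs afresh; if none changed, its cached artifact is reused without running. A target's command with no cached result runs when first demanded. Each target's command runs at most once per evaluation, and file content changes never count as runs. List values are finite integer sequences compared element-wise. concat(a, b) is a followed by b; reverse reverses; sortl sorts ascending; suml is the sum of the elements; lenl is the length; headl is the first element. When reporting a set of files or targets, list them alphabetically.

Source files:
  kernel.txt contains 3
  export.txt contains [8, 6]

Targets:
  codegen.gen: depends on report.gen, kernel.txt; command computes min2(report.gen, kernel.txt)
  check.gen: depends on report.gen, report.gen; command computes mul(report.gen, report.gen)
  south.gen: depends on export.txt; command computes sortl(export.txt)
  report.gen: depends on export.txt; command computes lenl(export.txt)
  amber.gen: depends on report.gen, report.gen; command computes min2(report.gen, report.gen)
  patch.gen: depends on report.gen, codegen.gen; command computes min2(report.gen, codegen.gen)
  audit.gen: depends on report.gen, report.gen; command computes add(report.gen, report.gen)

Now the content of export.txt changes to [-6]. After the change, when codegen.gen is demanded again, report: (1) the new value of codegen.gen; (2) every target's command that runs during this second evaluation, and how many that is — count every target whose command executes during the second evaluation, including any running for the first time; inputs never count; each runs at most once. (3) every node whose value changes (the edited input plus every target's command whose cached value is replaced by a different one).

First demand of the output computes:
  report.gen = lenl([8, 6]) = 2
  codegen.gen = min2(2, 3) = 2

After the edit, cleaning proceeds:
  report.gen: a read changed (export.txt [8, 6]->[-6]) — executes, giving 1.
  codegen.gen: a read changed (report.gen 2->1) — executes, giving 1.

Demanding codegen.gen again yields 1.
2 target commands run: codegen.gen, report.gen.
The nodes whose values change: codegen.gen, export.txt, report.gen.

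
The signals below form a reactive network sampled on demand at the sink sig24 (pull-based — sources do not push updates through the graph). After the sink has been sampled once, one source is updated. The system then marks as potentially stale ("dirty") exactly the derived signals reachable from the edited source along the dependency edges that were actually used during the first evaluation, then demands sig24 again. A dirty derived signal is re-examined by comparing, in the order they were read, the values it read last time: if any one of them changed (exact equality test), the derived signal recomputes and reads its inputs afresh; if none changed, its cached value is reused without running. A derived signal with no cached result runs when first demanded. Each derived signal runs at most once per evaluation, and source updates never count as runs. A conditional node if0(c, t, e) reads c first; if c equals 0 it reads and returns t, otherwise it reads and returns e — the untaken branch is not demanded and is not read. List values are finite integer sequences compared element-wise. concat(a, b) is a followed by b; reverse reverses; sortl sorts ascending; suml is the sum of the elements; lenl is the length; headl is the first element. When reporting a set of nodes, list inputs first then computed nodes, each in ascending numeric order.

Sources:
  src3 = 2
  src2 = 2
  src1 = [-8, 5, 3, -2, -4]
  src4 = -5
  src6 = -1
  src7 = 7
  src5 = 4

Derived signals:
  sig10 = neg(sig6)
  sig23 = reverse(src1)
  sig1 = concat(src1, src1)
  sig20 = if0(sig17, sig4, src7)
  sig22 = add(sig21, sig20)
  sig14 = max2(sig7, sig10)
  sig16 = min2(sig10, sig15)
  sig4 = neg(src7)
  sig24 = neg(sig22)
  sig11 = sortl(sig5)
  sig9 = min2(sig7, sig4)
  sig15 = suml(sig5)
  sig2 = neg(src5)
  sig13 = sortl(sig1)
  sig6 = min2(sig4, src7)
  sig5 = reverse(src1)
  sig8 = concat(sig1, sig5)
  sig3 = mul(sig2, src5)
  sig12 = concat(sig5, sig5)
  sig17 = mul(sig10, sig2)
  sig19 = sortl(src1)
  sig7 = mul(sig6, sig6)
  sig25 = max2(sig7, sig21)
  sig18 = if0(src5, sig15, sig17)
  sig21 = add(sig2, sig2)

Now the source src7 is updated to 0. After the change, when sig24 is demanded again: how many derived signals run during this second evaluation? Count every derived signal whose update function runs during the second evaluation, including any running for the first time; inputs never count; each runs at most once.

Initial pass — values computed on the first demand:
  sig2 = neg(4) = -4
  sig4 = neg(7) = -7
  sig6 = min2(-7, 7) = -7
  sig10 = neg(-7) = 7
  sig17 = mul(7, -4) = -28
  sig20 = if0(sig17=-28 -> else branch src7) = 7
  sig21 = add(-4, -4) = -8
  sig22 = add(-8, 7) = -1
  sig24 = neg(-1) = 1

Second demand — change propagation:
  sig4: re-runs because src7 7->0; new result 0.
  sig6: re-runs because sig4 -7->0; src7 7->0; new result 0.
  sig10: re-runs because sig6 -7->0; new result 0.
  sig17: re-runs because sig10 7->0; new result 0.
  sig20: re-runs because sig17 -28->0; src7 7->0; new result 0.
  sig22: re-runs because sig20 7->0; new result -8.
  sig24: re-runs because sig22 -1->-8; new result 8.

Run set: sig4, sig6, sig10, sig17, sig20, sig22, sig24 (7 run).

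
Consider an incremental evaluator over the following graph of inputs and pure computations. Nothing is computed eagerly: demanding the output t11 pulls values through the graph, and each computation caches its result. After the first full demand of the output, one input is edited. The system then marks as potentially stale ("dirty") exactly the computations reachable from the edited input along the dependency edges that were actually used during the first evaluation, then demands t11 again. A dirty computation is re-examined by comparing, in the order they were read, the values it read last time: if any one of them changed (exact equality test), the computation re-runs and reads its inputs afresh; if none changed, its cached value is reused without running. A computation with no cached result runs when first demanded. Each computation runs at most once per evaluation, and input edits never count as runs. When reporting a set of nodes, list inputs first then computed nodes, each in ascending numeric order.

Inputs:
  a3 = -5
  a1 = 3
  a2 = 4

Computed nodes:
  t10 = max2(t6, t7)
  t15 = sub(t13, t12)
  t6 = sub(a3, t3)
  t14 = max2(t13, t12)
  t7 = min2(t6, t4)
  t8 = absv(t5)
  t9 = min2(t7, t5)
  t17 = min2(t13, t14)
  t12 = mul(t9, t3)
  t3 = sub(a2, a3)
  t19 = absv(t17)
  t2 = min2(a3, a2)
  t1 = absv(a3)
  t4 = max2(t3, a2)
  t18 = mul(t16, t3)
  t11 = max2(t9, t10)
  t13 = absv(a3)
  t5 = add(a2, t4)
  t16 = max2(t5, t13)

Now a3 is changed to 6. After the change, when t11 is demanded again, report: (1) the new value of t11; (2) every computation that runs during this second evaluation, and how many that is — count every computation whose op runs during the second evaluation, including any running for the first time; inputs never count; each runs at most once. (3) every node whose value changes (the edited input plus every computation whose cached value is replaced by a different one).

t11 now evaluates to 8.
Run set: t3, t4, t5, t6, t7, t9, t10, t11 (8 run).
Changed values: a3, t3, t4, t5, t6, t7, t9, t10, t11.

Initial pass — values computed on the first demand:
  t3 = sub(4, -5) = 9
  t4 = max2(9, 4) = 9
  t5 = add(4, 9) = 13
  t6 = sub(-5, 9) = -14
  t7 = min2(-14, 9) = -14
  t9 = min2(-14, 13) = -14
  t10 = max2(-14, -14) = -14
  t11 = max2(-14, -14) = -14

Second demand — change propagation:
  t3: re-runs because a3 -5->6; new result -2.
  t4: re-runs because t3 9->-2; new result 4.
  t5: re-runs because t4 9->4; new result 8.
  t6: re-runs because a3 -5->6; t3 9->-2; new result 8.
  t7: re-runs because t6 -14->8; t4 9->4; new result 4.
  t9: re-runs because t7 -14->4; t5 13->8; new result 4.
  t10: re-runs because t6 -14->8; t7 -14->4; new result 8.
  t11: re-runs because t9 -14->4; t10 -14->8; new result 8.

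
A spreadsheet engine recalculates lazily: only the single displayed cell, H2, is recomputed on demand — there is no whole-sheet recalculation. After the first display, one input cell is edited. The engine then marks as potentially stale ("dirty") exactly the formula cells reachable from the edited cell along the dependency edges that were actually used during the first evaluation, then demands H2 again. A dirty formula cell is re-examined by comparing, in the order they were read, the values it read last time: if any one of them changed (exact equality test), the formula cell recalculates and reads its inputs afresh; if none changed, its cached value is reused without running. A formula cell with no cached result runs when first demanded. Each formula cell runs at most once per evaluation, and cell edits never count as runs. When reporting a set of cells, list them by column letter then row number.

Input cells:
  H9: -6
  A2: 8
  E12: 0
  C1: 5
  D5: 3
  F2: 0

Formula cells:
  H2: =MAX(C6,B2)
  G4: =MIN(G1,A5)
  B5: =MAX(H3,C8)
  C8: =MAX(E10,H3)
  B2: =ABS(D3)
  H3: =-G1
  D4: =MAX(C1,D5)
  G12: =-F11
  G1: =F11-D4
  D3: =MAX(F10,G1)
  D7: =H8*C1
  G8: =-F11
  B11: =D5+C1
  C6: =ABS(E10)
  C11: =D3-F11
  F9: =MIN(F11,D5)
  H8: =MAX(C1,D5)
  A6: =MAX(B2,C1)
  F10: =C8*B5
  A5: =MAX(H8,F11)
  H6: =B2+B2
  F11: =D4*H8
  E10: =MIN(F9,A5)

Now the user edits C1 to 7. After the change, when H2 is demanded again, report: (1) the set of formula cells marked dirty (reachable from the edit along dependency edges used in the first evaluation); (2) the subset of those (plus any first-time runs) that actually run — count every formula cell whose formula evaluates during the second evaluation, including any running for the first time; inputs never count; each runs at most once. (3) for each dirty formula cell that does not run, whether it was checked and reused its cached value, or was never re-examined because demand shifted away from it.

First evaluation (everything demanded from the output):
  D4 = MAX(5, 3) = 5
  H8 = MAX(5, 3) = 5
  F11 = 5 * 5 = 25
  A5 = MAX(5, 25) = 25
  F9 = MIN(25, 3) = 3
  E10 = MIN(3, 25) = 3
  C6 = ABS(3) = 3
  G1 = 25 - 5 = 20
  H3 = -(20) = -20
  C8 = MAX(3, -20) = 3
  B5 = MAX(-20, 3) = 3
  F10 = 3 * 3 = 9
  D3 = MAX(9, 20) = 20
  B2 = ABS(20) = 20
  H2 = MAX(3, 20) = 20

Propagation after the edit:
  D4: runs — C1 5->7; result 7.
  H8: runs — C1 5->7; result 7.
  F11: runs — D4 5->7; H8 5->7; result 49.
  A5: runs — H8 5->7; F11 25->49; result 49.
  F9: runs — F11 25->49; result 3 (same value as before).
  E10: runs — A5 25->49; result 3 (same value as before).
  C6: checked — values it read are unchanged (E10 unchanged); reused cached 3 without running.
  G1: runs — F11 25->49; D4 5->7; result 42.
  H3: runs — G1 20->42; result -42.
  C8: runs — H3 -20->-42; result 3 (same value as before).
  B5: runs — H3 -20->-42; result 3 (same value as before).
  F10: checked — values it read are unchanged (C8 unchanged, B5 unchanged); reused cached 9 without running.
  D3: runs — G1 20->42; result 42.
  B2: runs — D3 20->42; result 42.
  H2: runs — B2 20->42; result 42.

Key observation: the cutoff stops propagation at F10 — its inputs' values are unchanged, so it reuses its cache.

Marked dirty: A5, B2, B5, C6, C8, D3, D4, E10, F9, F10, F11, G1, H2, H3, H8.
Formula cells that run: A5, B2, B5, C8, D3, D4, E10, F9, F11, G1, H2, H3, H8 — 13 in total.
Checked but reused from cache: C6, F10.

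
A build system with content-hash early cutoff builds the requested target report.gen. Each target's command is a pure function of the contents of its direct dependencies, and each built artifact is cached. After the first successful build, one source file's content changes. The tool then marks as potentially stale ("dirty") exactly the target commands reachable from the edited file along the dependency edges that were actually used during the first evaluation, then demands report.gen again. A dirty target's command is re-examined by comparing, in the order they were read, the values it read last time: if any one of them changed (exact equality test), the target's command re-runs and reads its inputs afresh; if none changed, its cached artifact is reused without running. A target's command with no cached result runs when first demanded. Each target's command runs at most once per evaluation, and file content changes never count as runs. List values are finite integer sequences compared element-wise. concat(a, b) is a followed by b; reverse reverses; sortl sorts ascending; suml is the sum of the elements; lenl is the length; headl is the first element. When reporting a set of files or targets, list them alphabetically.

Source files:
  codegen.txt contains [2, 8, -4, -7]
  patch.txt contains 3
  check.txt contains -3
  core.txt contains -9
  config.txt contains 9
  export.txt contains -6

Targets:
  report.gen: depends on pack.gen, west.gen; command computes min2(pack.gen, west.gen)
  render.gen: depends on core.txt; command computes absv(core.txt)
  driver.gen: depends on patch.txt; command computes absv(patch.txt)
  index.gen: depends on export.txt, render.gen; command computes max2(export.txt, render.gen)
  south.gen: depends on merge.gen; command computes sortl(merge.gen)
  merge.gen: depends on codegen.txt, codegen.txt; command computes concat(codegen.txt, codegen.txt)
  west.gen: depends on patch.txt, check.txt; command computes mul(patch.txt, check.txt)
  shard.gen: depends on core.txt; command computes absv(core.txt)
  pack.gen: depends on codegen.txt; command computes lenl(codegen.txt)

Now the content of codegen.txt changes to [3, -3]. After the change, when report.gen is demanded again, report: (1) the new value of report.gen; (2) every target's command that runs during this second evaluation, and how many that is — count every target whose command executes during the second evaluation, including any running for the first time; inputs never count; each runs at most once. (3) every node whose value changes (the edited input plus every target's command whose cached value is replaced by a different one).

First evaluation (everything demanded from the output):
  pack.gen = lenl([2, 8, -4, -7]) = 4
  west.gen = mul(3, -3) = -9
  report.gen = min2(4, -9) = -9

Propagation after the edit:
  pack.gen: runs — codegen.txt [2, 8, -4, -7]->[3, -3]; result 2.
  report.gen: runs — pack.gen 4->2; result -9 (same value as before).

New value of report.gen: -9.
Target commands that run: pack.gen, report.gen — 2 in total.
Values that change: codegen.txt, pack.gen.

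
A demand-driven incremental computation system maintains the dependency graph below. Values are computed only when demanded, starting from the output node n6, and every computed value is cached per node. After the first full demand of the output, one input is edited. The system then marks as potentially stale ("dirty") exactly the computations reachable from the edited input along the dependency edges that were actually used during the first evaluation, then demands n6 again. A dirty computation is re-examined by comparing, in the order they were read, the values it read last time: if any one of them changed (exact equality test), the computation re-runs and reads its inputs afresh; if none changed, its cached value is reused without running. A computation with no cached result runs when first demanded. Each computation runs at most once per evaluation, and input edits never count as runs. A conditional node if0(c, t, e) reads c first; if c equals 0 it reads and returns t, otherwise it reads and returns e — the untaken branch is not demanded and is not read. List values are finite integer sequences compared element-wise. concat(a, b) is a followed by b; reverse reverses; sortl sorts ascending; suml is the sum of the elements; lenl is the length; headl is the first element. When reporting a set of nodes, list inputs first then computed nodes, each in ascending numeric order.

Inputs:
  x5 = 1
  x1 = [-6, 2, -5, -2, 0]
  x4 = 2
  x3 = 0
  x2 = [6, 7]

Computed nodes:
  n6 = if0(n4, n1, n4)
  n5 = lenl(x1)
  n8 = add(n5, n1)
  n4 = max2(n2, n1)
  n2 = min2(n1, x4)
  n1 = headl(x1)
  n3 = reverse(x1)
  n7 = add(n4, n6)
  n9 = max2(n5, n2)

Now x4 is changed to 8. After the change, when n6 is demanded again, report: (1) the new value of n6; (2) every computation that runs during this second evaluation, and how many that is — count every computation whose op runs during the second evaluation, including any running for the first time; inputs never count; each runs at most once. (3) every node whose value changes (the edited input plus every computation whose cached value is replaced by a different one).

New value of n6: -6.
Computations that run: n2 — 1 in total.
Values that change: x4.
Key observation: the change is absorbed at n2 — it re-runs but produces the same value, and the output's value is unchanged.

First evaluation (everything demanded from the output):
  n1 = headl([-6, 2, -5, -2, 0]) = -6
  n2 = min2(-6, 2) = -6
  n4 = max2(-6, -6) = -6
  n6 = if0(n4=-6 -> else branch n4) = -6

Propagation after the edit:
  n2: runs — x4 2->8; result -6 (same value as before).
  n4: checked — values it read are unchanged (n2 unchanged, n1 unchanged); reused cached -6 without running.
  n6: checked — values it read are unchanged (n4 unchanged, n4 unchanged); reused cached -6 without running.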